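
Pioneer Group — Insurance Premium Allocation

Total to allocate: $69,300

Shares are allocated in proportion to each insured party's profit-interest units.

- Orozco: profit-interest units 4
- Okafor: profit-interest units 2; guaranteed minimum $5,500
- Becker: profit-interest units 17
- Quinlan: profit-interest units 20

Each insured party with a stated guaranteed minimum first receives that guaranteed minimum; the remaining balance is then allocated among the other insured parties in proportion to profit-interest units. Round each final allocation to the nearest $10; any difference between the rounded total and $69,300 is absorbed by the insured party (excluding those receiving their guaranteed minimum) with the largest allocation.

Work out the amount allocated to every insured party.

Fund the minimums — Okafor $5,500. Balance $63,800.
Balance split over remaining profit-interest units 41: Orozco 6,224.39 → $6,220; Becker 26,453.66 → $26,450; Quinlan 31,121.95 → $31,120.
Rounding difference +$10 applied to Quinlan → $31,130.

Orozco: $6,220 · Okafor: $5,500 · Becker: $26,450 · Quinlan: $31,130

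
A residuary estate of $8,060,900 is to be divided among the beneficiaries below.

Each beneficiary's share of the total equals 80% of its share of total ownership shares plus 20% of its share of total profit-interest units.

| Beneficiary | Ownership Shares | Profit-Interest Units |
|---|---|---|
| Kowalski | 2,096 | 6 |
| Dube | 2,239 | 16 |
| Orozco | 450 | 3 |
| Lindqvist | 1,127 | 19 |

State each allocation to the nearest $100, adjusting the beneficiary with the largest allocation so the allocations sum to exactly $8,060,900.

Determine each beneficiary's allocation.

Kowalski: $2,506,100; Dube: $3,028,500; Orozco: $600,800; Lindqvist: $1,925,500

Ownership shares total 5,912; profit-interest units total 44.
Composite weights (80% ownership shares + 20% profit-interest units): Kowalski 0.3109; Dube 0.3757; Orozco 0.0745; Lindqvist 0.2389.
Unrounded shares: Kowalski 2,506,127.76; Dube 3,028,514.54; Orozco 600,774.54; Lindqvist 1,925,483.16.
At nearest $100: Kowalski $2,506,100; Dube $3,028,500; Orozco $600,800; Lindqvist $1,925,500. Sum = $8,060,900.
Sum already equals the total — no adjustment.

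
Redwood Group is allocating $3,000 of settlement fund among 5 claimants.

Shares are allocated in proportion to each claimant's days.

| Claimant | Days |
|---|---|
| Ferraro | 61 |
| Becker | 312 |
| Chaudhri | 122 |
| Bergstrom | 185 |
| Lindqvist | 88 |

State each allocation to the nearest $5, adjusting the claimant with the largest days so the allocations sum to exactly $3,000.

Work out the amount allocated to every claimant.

Days total: 768.
Proportional shares: Ferraro 61/768 × $3,000 = 238.28; Becker 312/768 × $3,000 = 1,218.75; Chaudhri 122/768 × $3,000 = 476.56; Bergstrom 185/768 × $3,000 = 722.66; Lindqvist 88/768 × $3,000 = 343.75.
Rounded to nearest $5: Ferraro $240; Becker $1,220; Chaudhri $475; Bergstrom $725; Lindqvist $345. Sum = $3,005.
Difference $3,000 − $3,005 = −$5 applied to largest days (Becker): Becker becomes $1,215.

Ferraro: $240; Becker: $1,215; Chaudhri: $475; Bergstrom: $725; Lindqvist: $345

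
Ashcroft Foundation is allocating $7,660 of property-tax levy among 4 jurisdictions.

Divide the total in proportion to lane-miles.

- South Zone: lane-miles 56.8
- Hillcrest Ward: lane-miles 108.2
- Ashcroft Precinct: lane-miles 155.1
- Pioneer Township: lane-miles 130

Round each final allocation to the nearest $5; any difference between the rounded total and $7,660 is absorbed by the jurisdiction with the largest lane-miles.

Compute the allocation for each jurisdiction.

South Zone: $965 · Hillcrest Ward: $1,840 · Ashcroft Precinct: $2,645 · Pioneer Township: $2,210

Lane-miles total: 56.8 + 108.2 + 155.1 + 130 = 450.1.
Pro-rata amounts: South Zone 966.65; Hillcrest Ward 1,841.40; Ashcroft Precinct 2,639.56; Pioneer Township 2,212.40.
At nearest $5: South Zone $965; Hillcrest Ward $1,840; Ashcroft Precinct $2,640; Pioneer Township $2,210. Sum = $7,655.
Difference $7,660 − $7,655 = +$5 applied to largest lane-miles (Ashcroft Precinct): Ashcroft Precinct becomes $2,645.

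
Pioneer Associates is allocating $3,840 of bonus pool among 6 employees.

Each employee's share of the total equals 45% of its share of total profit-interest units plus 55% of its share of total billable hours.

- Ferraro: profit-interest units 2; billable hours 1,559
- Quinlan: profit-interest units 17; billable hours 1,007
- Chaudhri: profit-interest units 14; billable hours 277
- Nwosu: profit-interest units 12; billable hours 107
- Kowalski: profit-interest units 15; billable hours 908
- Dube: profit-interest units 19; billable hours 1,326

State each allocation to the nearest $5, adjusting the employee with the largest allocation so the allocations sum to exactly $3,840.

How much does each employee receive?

Ferraro: $680; Quinlan: $780; Chaudhri: $420; Nwosu: $305; Kowalski: $700; Dube: $955

Profit-interest units total 79; billable hours total 5,184.
Blended shares (45% profit-interest units + 55% billable hours): Ferraro 0.1768; Quinlan 0.2037; Chaudhri 0.1091; Nwosu 0.0797; Kowalski 0.1818; Dube 0.2489.
Pro-rata amounts: Ferraro 678.89; Quinlan 782.11; Chaudhri 419.08; Nwosu 306.07; Kowalski 698.03; Dube 955.82.
After rounding ($5): Ferraro $680; Quinlan $780; Chaudhri $420; Nwosu $305; Kowalski $700; Dube $955. Sum = $3,840.
Rounded total matches; no reconciliation needed.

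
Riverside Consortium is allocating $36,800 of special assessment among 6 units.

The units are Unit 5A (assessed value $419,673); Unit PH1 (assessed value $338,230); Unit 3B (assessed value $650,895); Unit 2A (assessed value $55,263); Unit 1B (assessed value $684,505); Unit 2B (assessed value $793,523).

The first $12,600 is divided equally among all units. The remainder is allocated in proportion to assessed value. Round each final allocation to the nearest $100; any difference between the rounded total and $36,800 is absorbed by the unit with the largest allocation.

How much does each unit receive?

Equal tier: $12,600 ÷ 6 = $2,100 apiece.
Remainder $24,200 by assessed value (total 2,942,089): Unit 5A 3,452.00 → $3,500; Unit PH1 2,782.09 → $2,800; Unit 3B 5,353.90 → $5,400; Unit 2A 454.56 → $500; Unit 1B 5,630.36 → $5,600; Unit 2B 6,527.08 → $6,500.
Rounding difference −$100 on remainder applied to Unit 2B.
Totals: Unit 5A $2,100 + $3,500 = $5,600; Unit PH1 $2,100 + $2,800 = $4,900; Unit 3B $2,100 + $5,400 = $7,500; Unit 2A $2,100 + $500 = $2,600; Unit 1B $2,100 + $5,600 = $7,700; Unit 2B $2,100 + $6,400 = $8,500.

Unit 5A: $5,600 · Unit PH1: $4,900 · Unit 3B: $7,500 · Unit 2A: $2,600 · Unit 1B: $7,700 · Unit 2B: $8,500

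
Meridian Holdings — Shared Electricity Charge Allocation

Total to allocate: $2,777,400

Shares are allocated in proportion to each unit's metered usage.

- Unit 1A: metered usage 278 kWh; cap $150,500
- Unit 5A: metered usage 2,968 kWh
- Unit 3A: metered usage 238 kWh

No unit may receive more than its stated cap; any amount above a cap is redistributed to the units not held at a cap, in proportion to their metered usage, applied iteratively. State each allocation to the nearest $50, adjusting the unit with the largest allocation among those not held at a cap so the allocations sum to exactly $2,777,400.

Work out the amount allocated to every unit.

Unit 1A: $150,500 · Unit 5A: $2,431,900 · Unit 3A: $195,000

Combined metered usage = 3,484.
Proportional shares (ignoring caps): Unit 1A 221,618.03; Unit 5A 2,366,051.44; Unit 3A 189,730.54.
Held at cap: Unit 1A ($150,500); balance $2,626,900 reallocated over remaining metered usage 3,206.
Redistributed shares: Unit 5A 2,431,889.96 → $2,431,900; Unit 3A 195,010.04 → $195,000.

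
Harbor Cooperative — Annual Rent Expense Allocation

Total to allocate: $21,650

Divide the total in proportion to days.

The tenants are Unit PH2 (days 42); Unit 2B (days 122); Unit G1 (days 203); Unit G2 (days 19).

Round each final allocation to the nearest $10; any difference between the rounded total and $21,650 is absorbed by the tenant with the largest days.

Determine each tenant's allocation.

Days total: 386.
Raw shares: Unit PH2 42/386 × $21,650 = 2,355.70; Unit 2B 122/386 × $21,650 = 6,842.75; Unit G1 203/386 × $21,650 = 11,385.88; Unit G2 19/386 × $21,650 = 1,065.67.
Rounded to nearest $10: Unit PH2 $2,360; Unit 2B $6,840; Unit G1 $11,390; Unit G2 $1,070. Sum = $21,660.
Difference $21,650 − $21,660 = −$10 applied to largest days (Unit G1): Unit G1 becomes $11,380.

Unit PH2: $2,360; Unit 2B: $6,840; Unit G1: $11,380; Unit G2: $1,070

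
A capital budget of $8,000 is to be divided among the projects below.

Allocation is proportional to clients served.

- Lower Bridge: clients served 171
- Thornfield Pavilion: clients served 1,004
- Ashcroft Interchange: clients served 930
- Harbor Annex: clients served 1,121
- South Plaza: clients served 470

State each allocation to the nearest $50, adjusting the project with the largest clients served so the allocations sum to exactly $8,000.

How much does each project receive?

Total clients served = 3,696.
Raw shares: Lower Bridge 171/3,696 × $8,000 = 370.13; Thornfield Pavilion 1,004/3,696 × $8,000 = 2,173.16; Ashcroft Interchange 930/3,696 × $8,000 = 2,012.99; Harbor Annex 1,121/3,696 × $8,000 = 2,426.41; South Plaza 470/3,696 × $8,000 = 1,017.32.
At nearest $50: Lower Bridge $350; Thornfield Pavilion $2,150; Ashcroft Interchange $2,000; Harbor Annex $2,450; South Plaza $1,000. Sum = $7,950.
Difference $8,000 − $7,950 = +$50 applied to largest clients served (Harbor Annex): Harbor Annex becomes $2,500.

Lower Bridge: $350 · Thornfield Pavilion: $2,150 · Ashcroft Interchange: $2,000 · Harbor Annex: $2,500 · South Plaza: $1,000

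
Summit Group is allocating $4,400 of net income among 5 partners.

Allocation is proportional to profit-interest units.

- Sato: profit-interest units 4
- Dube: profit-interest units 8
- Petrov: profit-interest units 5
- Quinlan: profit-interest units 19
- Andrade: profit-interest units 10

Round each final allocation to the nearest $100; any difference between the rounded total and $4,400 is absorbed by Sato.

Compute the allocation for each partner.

Sato: $300; Dube: $800; Petrov: $500; Quinlan: $1,800; Andrade: $1,000

Sum of profit-interest units: 46.
Unrounded shares: Sato 4/46 × $4,400 = 382.61; Dube 8/46 × $4,400 = 765.22; Petrov 5/46 × $4,400 = 478.26; Quinlan 19/46 × $4,400 = 1,817.39; Andrade 10/46 × $4,400 = 956.52.
Rounded to nearest $100: Sato $400; Dube $800; Petrov $500; Quinlan $1,800; Andrade $1,000. Sum = $4,500.
Difference $4,400 − $4,500 = −$100 applied to Sato: Sato becomes $300.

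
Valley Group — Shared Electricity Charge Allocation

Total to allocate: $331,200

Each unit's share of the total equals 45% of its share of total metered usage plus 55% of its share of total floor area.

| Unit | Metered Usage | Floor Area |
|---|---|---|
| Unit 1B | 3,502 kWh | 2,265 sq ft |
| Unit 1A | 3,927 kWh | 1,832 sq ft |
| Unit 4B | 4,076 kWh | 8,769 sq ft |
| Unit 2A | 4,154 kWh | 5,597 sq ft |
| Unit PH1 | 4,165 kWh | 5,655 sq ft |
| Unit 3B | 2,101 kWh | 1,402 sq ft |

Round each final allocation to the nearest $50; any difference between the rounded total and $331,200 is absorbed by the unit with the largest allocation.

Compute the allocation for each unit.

Metered usage total 21,925; floor area total 25,520.
Blended shares (45% metered usage + 55% floor area): Unit 1B 0.1207; Unit 1A 0.1201; Unit 4B 0.2726; Unit 2A 0.2059; Unit PH1 0.2074; Unit 3B 0.0733.
Proportional shares: Unit 1B 39,973.03; Unit 1A 39,771.33; Unit 4B 90,300.02; Unit 2A 68,188.73; Unit PH1 68,677.50; Unit 3B 24,289.39.
At nearest $50: Unit 1B $39,950; Unit 1A $39,750; Unit 4B $90,300; Unit 2A $68,200; Unit PH1 $68,700; Unit 3B $24,300. Sum = $331,200.
No rounding difference to absorb.

Unit 1B: $39,950 · Unit 1A: $39,750 · Unit 4B: $90,300 · Unit 2A: $68,200 · Unit PH1: $68,700 · Unit 3B: $24,300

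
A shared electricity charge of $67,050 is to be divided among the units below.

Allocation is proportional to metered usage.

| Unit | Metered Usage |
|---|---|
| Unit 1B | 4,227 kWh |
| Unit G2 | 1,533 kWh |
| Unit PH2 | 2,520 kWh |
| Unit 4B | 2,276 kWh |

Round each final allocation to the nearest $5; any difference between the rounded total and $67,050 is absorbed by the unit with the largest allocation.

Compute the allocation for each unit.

Combined metered usage = 10,556.
Unrounded shares: Unit 1B 4,227/10,556 × $67,050 = 26,849.22; Unit G2 1,533/10,556 × $67,050 = 9,737.37; Unit PH2 2,520/10,556 × $67,050 = 16,006.63; Unit 4B 2,276/10,556 × $67,050 = 14,456.78.
Rounded to nearest $5: Unit 1B $26,850; Unit G2 $9,735; Unit PH2 $16,005; Unit 4B $14,455. Sum = $67,045.
Difference $67,050 − $67,045 = +$5 applied to largest allocation (Unit 1B): Unit 1B becomes $26,855.

Unit 1B: $26,855 · Unit G2: $9,735 · Unit PH2: $16,005 · Unit 4B: $14,455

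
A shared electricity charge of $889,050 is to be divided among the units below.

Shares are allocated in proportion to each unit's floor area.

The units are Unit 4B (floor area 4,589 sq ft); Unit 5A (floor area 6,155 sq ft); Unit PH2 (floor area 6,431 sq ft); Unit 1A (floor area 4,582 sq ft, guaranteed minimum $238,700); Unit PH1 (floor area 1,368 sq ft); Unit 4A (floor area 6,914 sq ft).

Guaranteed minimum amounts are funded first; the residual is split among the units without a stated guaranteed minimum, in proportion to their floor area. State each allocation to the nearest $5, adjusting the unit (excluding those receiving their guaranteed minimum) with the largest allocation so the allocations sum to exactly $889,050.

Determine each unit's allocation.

Unit 4B: $117,235 · Unit 5A: $157,240 · Unit PH2: $164,295 · Unit 1A: $238,700 · Unit PH1: $34,950 · Unit 4A: $176,630

Minimums first: Unit 1A $238,700. Residual $650,350.
Residual split over remaining floor area 25,457: Unit 4B 117,235.19 → $117,235; Unit 5A 157,241.79 → $157,240; Unit PH2 164,292.76 → $164,295; Unit PH1 34,948.30 → $34,950; Unit 4A 176,631.96 → $176,630.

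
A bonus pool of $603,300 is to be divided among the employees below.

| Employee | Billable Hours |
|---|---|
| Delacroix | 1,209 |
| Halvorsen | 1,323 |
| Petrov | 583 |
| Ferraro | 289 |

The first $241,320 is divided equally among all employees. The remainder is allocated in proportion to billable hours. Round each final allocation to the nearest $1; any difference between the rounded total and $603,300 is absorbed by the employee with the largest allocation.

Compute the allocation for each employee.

Delacroix: $188,895 | Halvorsen: $201,017 | Petrov: $122,326 | Ferraro: $91,062

Equal tier: $241,320 ÷ 4 = $60,330 apiece.
Remainder $361,980 by billable hours (total 3,404): Delacroix 128,564.58 → $128,565; Halvorsen 140,687.29 → $140,687; Petrov 61,995.99 → $61,996; Ferraro 30,732.14 → $30,732.
Totals: Delacroix $60,330 + $128,565 = $188,895; Halvorsen $60,330 + $140,687 = $201,017; Petrov $60,330 + $61,996 = $122,326; Ferraro $60,330 + $30,732 = $91,062.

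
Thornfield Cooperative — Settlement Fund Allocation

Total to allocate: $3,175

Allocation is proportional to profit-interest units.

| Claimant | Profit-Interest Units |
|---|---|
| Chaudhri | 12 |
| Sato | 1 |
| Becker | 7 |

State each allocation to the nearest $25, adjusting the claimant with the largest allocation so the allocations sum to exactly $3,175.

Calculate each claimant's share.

Total profit-interest units = 20.
Unrounded shares: Chaudhri 12/20 × $3,175 = 1,905.00; Sato 1/20 × $3,175 = 158.75; Becker 7/20 × $3,175 = 1,111.25.
After rounding ($25): Chaudhri $1,900; Sato $150; Becker $1,100. Sum = $3,150.
Difference $3,175 − $3,150 = +$25 applied to largest allocation (Chaudhri): Chaudhri becomes $1,925.

Chaudhri: $1,925; Sato: $150; Becker: $1,100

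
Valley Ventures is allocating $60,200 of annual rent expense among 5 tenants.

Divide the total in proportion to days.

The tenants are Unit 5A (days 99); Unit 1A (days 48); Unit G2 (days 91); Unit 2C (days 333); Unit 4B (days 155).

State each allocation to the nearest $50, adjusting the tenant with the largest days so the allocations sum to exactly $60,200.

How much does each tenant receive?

Total days = 99 + 48 + 91 + 333 + 155 = 726.
Pro-rata amounts: Unit 5A 8,209.09; Unit 1A 3,980.17; Unit G2 7,545.73; Unit 2C 27,612.40; Unit 4B 12,852.62.
Rounded to nearest $50: Unit 5A $8,200; Unit 1A $4,000; Unit G2 $7,550; Unit 2C $27,600; Unit 4B $12,850. Sum = $60,200.
No rounding difference to absorb.

Unit 5A: $8,200 | Unit 1A: $4,000 | Unit G2: $7,550 | Unit 2C: $27,600 | Unit 4B: $12,850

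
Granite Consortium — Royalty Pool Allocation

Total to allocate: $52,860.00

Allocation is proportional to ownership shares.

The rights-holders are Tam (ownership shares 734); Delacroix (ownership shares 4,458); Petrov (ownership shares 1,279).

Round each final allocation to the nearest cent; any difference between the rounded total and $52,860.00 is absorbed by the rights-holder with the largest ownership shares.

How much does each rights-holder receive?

Tam: $5,995.86 · Delacroix: $36,416.31 · Petrov: $10,447.83

Total ownership shares = 734 + 4,458 + 1,279 = 6,471.
Proportional shares: Tam 5,995.8646; Delacroix 36,416.3004; Petrov 10,447.83496.
After rounding (cent): Tam $5,995.86; Delacroix $36,416.30; Petrov $10,447.83. Sum = $52,859.99.
Difference $52,860.00 − $52,859.99 = +$0.01 applied to largest ownership shares (Delacroix): Delacroix becomes $36,416.31.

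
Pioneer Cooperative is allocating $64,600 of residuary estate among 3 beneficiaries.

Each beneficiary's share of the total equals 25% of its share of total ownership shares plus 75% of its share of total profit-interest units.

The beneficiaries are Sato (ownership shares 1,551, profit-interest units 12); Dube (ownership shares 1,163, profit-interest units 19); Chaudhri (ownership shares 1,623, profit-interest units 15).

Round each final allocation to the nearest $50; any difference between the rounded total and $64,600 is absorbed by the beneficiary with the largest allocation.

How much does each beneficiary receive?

Totals — ownership shares 4,337, profit-interest units 46.
Composite weights (25% ownership shares + 75% profit-interest units): Sato 0.2851; Dube 0.3768; Chaudhri 0.3381.
Raw shares: Sato 18,414.70; Dube 24,342.70; Chaudhri 21,842.60.
At nearest $50: Sato $18,400; Dube $24,350; Chaudhri $21,850. Sum = $64,600.
Sum already equals the total — no adjustment.

Sato: $18,400 · Dube: $24,350 · Chaudhri: $21,850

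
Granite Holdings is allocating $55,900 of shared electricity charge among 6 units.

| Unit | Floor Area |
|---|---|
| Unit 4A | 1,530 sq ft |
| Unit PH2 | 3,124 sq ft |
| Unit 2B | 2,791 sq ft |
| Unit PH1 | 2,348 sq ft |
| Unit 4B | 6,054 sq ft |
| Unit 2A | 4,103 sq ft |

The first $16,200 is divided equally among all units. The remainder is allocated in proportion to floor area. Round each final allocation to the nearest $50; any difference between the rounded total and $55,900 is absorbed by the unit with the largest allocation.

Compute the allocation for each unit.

Equal tier: $16,200 ÷ 6 = $2,700 apiece.
Remainder $39,700 by floor area (total 19,950): Unit 4A 3,044.66 → $3,050; Unit PH2 6,216.68 → $6,200; Unit 2B 5,554.02 → $5,550; Unit PH1 4,672.46 → $4,650; Unit 4B 12,047.31 → $12,050; Unit 2A 8,164.87 → $8,150.
Rounding difference +$50 on remainder applied to Unit 4B.
Totals: Unit 4A $2,700 + $3,050 = $5,750; Unit PH2 $2,700 + $6,200 = $8,900; Unit 2B $2,700 + $5,550 = $8,250; Unit PH1 $2,700 + $4,650 = $7,350; Unit 4B $2,700 + $12,100 = $14,800; Unit 2A $2,700 + $8,150 = $10,850.

Unit 4A: $5,750 · Unit PH2: $8,900 · Unit 2B: $8,250 · Unit PH1: $7,350 · Unit 4B: $14,800 · Unit 2A: $10,850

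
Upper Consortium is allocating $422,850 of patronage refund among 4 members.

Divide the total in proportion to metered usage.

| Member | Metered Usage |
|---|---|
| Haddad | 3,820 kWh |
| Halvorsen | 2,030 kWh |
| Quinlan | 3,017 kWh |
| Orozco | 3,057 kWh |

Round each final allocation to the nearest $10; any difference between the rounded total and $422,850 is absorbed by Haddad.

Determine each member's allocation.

Haddad: $135,460; Halvorsen: $71,990; Quinlan: $106,990; Orozco: $108,410

Combined metered usage = 11,924.
Pro-rata amounts: Haddad 3,820/11,924 × $422,850 = 135,465.20; Halvorsen 2,030/11,924 × $422,850 = 71,988.05; Quinlan 3,017/11,924 × $422,850 = 106,989.14; Orozco 3,057/11,924 × $422,850 = 108,407.62.
After rounding ($10): Haddad $135,470; Halvorsen $71,990; Quinlan $106,990; Orozco $108,410. Sum = $422,860.
Difference $422,850 − $422,860 = −$10 applied to Haddad: Haddad becomes $135,460.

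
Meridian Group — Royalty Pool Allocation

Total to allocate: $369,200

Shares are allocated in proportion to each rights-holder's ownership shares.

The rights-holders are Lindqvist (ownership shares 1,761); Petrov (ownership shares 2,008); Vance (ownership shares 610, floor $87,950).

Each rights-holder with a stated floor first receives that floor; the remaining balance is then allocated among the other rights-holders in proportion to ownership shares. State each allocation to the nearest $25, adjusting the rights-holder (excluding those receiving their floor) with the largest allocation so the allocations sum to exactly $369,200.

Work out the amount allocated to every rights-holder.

Lindqvist: $131,400; Petrov: $149,850; Vance: $87,950

Minimums first: Vance $87,950. Residual $281,250.
Residual split over remaining ownership shares 3,769: Lindqvist 131,409.19 → $131,400; Petrov 149,840.81 → $149,850.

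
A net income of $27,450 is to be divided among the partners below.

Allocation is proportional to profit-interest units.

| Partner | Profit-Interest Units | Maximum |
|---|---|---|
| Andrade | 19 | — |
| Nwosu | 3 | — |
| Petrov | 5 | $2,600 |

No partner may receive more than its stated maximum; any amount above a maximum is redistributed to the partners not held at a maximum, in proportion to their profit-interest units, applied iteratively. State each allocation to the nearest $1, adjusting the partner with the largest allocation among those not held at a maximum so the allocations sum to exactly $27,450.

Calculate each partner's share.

Combined profit-interest units = 27.
Unconstrained shares: Andrade 19,316.67; Nwosu 3,050.00; Petrov 5,083.33.
Capped: Petrov ($2,600); balance $24,850 reallocated over remaining profit-interest units 22.
Redistributed shares: Andrade 21,461.36 → $21,461; Nwosu 3,388.64 → $3,389.

Andrade: $21,461; Nwosu: $3,389; Petrov: $2,600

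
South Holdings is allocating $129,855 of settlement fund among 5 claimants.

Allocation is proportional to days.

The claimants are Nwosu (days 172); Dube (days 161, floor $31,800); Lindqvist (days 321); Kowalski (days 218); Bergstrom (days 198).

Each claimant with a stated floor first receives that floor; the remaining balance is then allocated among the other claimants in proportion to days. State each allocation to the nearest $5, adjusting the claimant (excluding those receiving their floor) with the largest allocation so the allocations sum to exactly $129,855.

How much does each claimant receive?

Fund the minimums — Dube $31,800. Residual $98,055.
Residual split over remaining days 909: Nwosu 18,553.86 → $18,555; Lindqvist 34,626.68 → $34,625; Kowalski 23,515.94 → $23,515; Bergstrom 21,358.51 → $21,360.

Nwosu: $18,555; Dube: $31,800; Lindqvist: $34,625; Kowalski: $23,515; Bergstrom: $21,360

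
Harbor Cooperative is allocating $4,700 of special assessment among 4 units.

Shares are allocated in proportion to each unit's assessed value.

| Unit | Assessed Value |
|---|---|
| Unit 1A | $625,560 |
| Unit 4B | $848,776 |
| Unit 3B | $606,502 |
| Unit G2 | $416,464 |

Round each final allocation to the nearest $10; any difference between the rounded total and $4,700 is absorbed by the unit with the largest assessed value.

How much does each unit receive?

Unit 1A: $1,180; Unit 4B: $1,600; Unit 3B: $1,140; Unit G2: $780

Total assessed value = 625,560 + 848,776 + 606,502 + 416,464 = 2,497,302.
Pro-rata amounts: Unit 1A 1,177.32; Unit 4B 1,597.42; Unit 3B 1,141.46; Unit G2 783.80.
At nearest $10: Unit 1A $1,180; Unit 4B $1,600; Unit 3B $1,140; Unit G2 $780. Sum = $4,700.
No rounding difference to absorb.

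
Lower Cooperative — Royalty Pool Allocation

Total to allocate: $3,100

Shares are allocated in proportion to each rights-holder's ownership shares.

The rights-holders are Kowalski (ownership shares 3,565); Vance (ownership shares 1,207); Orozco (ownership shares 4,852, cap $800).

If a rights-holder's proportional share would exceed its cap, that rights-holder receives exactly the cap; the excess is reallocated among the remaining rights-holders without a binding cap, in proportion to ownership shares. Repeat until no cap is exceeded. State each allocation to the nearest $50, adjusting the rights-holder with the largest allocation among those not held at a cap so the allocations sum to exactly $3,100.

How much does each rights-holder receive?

Kowalski: $1,700 · Vance: $600 · Orozco: $800

Sum of ownership shares: 9,624.
Proportional shares (ignoring caps): Kowalski 1,148.33; Vance 388.79; Orozco 1,562.88.
Cap binds for Orozco ($800); balance $2,300 reallocated over remaining ownership shares 4,772.
Shares after redistribution: Kowalski 1,718.25 → $1,700; Vance 581.75 → $600.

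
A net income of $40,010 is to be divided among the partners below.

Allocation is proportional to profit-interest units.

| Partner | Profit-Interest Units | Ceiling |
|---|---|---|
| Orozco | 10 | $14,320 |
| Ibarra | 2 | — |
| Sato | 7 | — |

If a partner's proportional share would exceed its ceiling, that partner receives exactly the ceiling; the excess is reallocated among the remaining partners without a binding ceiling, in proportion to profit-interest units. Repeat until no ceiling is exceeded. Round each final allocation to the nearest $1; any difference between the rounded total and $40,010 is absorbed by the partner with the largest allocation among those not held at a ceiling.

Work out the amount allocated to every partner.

Total profit-interest units = 19.
Unconstrained shares: Orozco 21,057.89; Ibarra 4,211.58; Sato 14,740.53.
Cap binds for Orozco ($14,320); balance $25,690 reallocated over remaining profit-interest units 9.
Redistributed shares: Ibarra 5,708.89 → $5,709; Sato 19,981.11 → $19,981.

Orozco: $14,320; Ibarra: $5,709; Sato: $19,981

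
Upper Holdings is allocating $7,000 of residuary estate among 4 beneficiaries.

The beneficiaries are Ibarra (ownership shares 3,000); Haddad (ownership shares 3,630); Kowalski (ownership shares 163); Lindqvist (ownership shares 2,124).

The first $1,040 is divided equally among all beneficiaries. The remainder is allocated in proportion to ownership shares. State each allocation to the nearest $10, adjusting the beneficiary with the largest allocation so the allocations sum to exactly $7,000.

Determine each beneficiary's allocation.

Ibarra: $2,270; Haddad: $2,680; Kowalski: $370; Lindqvist: $1,680

$1,040 shared equally gives $260 per beneficiary.
Remainder $5,960 by ownership shares (total 8,917): Ibarra 2,005.16 → $2,010; Haddad 2,426.24 → $2,430; Kowalski 108.95 → $110; Lindqvist 1,419.65 → $1,420.
Rounding difference −$10 on remainder applied to Haddad.
Totals: Ibarra $260 + $2,010 = $2,270; Haddad $260 + $2,420 = $2,680; Kowalski $260 + $110 = $370; Lindqvist $260 + $1,420 = $1,680.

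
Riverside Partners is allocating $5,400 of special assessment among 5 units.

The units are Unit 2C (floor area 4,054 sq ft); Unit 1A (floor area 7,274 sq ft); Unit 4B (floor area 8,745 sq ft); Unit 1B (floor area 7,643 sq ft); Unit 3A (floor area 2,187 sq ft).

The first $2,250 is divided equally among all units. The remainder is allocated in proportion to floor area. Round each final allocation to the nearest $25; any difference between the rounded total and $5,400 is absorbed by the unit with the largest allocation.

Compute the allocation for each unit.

Equal tier: $2,250 ÷ 5 = $450 apiece.
Remainder $3,150 by floor area (total 29,903): Unit 2C 427.05 → $425; Unit 1A 766.25 → $775; Unit 4B 921.20 → $925; Unit 1B 805.12 → $800; Unit 3A 230.38 → $225.
Totals: Unit 2C $450 + $425 = $875; Unit 1A $450 + $775 = $1,225; Unit 4B $450 + $925 = $1,375; Unit 1B $450 + $800 = $1,250; Unit 3A $450 + $225 = $675.

Unit 2C: $875; Unit 1A: $1,225; Unit 4B: $1,375; Unit 1B: $1,250; Unit 3A: $675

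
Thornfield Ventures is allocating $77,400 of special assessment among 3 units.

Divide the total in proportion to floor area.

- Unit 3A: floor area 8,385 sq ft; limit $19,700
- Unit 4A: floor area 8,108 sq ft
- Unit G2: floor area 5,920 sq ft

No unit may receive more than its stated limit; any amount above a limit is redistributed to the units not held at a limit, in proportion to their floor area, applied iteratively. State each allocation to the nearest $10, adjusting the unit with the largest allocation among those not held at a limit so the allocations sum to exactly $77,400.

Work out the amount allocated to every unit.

Unit 3A: $19,700; Unit 4A: $33,350; Unit G2: $24,350

Combined floor area = 22,413.
Pro-rata shares before constraints: Unit 3A 28,956.36; Unit 4A 27,999.79; Unit G2 20,443.85.
Held at cap: Unit 3A ($19,700); residual $57,700 reallocated over remaining floor area 14,028.
Remaining shares: Unit 4A 33,349.84 → $33,350; Unit G2 24,350.16 → $24,350.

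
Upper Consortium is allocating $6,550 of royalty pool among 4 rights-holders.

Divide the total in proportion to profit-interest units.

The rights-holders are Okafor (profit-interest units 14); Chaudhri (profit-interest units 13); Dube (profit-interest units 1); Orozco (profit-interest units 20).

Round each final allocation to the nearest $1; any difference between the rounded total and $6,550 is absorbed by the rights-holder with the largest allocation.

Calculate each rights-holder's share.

Combined profit-interest units = 48.
Unrounded shares: Okafor 14/48 × $6,550 = 1,910.42; Chaudhri 13/48 × $6,550 = 1,773.96; Dube 1/48 × $6,550 = 136.46; Orozco 20/48 × $6,550 = 2,729.17.
Rounded to nearest $1: Okafor $1,910; Chaudhri $1,774; Dube $136; Orozco $2,729. Sum = $6,549.
Difference $6,550 − $6,549 = +$1 applied to largest allocation (Orozco): Orozco becomes $2,730.

Okafor: $1,910 | Chaudhri: $1,774 | Dube: $136 | Orozco: $2,730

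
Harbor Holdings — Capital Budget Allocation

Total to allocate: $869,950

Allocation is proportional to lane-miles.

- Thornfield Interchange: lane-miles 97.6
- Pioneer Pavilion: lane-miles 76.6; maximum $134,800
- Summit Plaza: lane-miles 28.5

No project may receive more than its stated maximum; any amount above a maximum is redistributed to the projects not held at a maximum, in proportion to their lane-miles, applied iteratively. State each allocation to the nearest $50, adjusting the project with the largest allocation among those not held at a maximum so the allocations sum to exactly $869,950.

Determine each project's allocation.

Sum of lane-miles: 202.7.
Unconstrained shares: Thornfield Interchange 418,880.71; Pioneer Pavilion 328,752.69; Summit Plaza 122,316.60.
Capped: Pioneer Pavilion ($134,800); remaining pool $735,150 reallocated over remaining lane-miles 126.1.
Redistributed shares: Thornfield Interchange 568,997.94 → $569,000; Summit Plaza 166,152.06 → $166,150.

Thornfield Interchange: $569,000 | Pioneer Pavilion: $134,800 | Summit Plaza: $166,150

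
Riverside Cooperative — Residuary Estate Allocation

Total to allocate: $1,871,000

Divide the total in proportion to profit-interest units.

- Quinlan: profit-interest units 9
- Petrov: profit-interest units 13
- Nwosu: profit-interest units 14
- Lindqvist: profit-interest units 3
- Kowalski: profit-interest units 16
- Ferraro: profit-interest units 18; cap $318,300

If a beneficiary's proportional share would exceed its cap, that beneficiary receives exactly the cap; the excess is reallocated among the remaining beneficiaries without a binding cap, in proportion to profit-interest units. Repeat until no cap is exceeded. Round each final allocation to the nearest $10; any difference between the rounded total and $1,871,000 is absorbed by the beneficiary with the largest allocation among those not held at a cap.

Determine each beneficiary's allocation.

Quinlan: $254,080 · Petrov: $367,000 · Nwosu: $395,230 · Lindqvist: $84,690 · Kowalski: $451,700 · Ferraro: $318,300

Total profit-interest units = 73.
Proportional shares (ignoring caps): Quinlan 230,671.23; Petrov 333,191.78; Nwosu 358,821.92; Lindqvist 76,890.41; Kowalski 410,082.19; Ferraro 461,342.47.
Cap binds for Ferraro ($318,300); remaining pool $1,552,700 reallocated over remaining profit-interest units 55.
Shares after redistribution: Quinlan 254,078.18 → $254,080; Petrov 367,001.82 → $367,000; Nwosu 395,232.73 → $395,230; Lindqvist 84,692.73 → $84,690; Kowalski 451,694.55 → $451,690.
Rounding difference +$10 applied to Kowalski → $451,700.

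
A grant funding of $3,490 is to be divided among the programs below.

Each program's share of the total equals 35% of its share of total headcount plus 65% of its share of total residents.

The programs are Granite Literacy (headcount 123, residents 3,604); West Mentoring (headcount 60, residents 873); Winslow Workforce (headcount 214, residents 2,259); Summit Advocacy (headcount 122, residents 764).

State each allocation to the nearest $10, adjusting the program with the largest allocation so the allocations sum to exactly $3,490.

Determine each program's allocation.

Granite Literacy: $1,370; West Mentoring: $410; Winslow Workforce: $1,190; Summit Advocacy: $520

Headcount total 519; residents total 7,500.
Blended shares (35% headcount + 65% residents): Granite Literacy 0.3953; West Mentoring 0.1161; Winslow Workforce 0.3401; Summit Advocacy 0.1485.
Proportional shares: Granite Literacy 1,379.58; West Mentoring 405.27; Winslow Workforce 1,186.94; Summit Advocacy 518.22.
After rounding ($10): Granite Literacy $1,380; West Mentoring $410; Winslow Workforce $1,190; Summit Advocacy $520. Sum = $3,500.
Difference $3,490 − $3,500 = −$10 applied to largest allocation (Granite Literacy): Granite Literacy becomes $1,370.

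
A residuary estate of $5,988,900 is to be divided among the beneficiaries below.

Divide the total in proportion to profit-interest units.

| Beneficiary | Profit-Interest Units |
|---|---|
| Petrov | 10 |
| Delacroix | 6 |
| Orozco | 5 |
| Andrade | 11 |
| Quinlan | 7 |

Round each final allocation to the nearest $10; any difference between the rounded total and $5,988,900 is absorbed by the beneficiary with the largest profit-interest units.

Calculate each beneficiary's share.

Profit-interest units total: 39.
Pro-rata amounts: Petrov 10/39 × $5,988,900 = 1,535,615.38; Delacroix 6/39 × $5,988,900 = 921,369.23; Orozco 5/39 × $5,988,900 = 767,807.69; Andrade 11/39 × $5,988,900 = 1,689,176.92; Quinlan 7/39 × $5,988,900 = 1,074,930.77.
After rounding ($10): Petrov $1,535,620; Delacroix $921,370; Orozco $767,810; Andrade $1,689,180; Quinlan $1,074,930. Sum = $5,988,910.
Difference $5,988,900 − $5,988,910 = −$10 applied to largest profit-interest units (Andrade): Andrade becomes $1,689,170.

Petrov: $1,535,620 · Delacroix: $921,370 · Orozco: $767,810 · Andrade: $1,689,170 · Quinlan: $1,074,930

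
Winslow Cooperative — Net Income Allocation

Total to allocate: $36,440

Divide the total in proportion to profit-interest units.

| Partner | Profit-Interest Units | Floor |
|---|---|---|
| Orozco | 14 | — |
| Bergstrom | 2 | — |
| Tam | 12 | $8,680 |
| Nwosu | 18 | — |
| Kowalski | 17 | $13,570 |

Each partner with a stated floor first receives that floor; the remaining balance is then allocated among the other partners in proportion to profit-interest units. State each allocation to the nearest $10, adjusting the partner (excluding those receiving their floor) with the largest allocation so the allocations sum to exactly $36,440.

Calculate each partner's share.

Orozco: $5,840; Bergstrom: $830; Tam: $8,680; Nwosu: $7,520; Kowalski: $13,570

Guaranteed amounts: Tam $8,680; Kowalski $13,570. Residual $14,190.
Residual split over remaining profit-interest units 34: Orozco 5,842.94 → $5,840; Bergstrom 834.71 → $830; Nwosu 7,512.35 → $7,510.
Rounding difference +$10 applied to Nwosu → $7,520.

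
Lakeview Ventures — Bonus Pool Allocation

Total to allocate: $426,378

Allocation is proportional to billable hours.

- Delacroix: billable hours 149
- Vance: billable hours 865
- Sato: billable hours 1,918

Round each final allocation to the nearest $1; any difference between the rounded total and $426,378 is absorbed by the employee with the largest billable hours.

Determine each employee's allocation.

Sum of billable hours: 149 + 865 + 1,918 = 2,932.
Unrounded shares: Delacroix 21,667.91; Vance 125,790.24; Sato 278,919.85.
At nearest $1: Delacroix $21,668; Vance $125,790; Sato $278,920. Sum = $426,378.
Rounded total matches; no reconciliation needed.

Delacroix: $21,668; Vance: $125,790; Sato: $278,920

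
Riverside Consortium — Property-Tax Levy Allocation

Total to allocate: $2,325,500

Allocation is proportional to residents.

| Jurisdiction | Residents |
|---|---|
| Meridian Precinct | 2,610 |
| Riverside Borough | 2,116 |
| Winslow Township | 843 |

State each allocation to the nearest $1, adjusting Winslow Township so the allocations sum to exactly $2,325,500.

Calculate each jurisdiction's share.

Meridian Precinct: $1,089,882 | Riverside Borough: $883,598 | Winslow Township: $352,020

Residents total: 5,569.
Proportional shares: Meridian Precinct 2,610/5,569 × $2,325,500 = 1,089,882.38; Riverside Borough 2,116/5,569 × $2,325,500 = 883,598.13; Winslow Township 843/5,569 × $2,325,500 = 352,019.48.
After rounding ($1): Meridian Precinct $1,089,882; Riverside Borough $883,598; Winslow Township $352,019. Sum = $2,325,499.
Difference $2,325,500 − $2,325,499 = +$1 applied to Winslow Township: Winslow Township becomes $352,020.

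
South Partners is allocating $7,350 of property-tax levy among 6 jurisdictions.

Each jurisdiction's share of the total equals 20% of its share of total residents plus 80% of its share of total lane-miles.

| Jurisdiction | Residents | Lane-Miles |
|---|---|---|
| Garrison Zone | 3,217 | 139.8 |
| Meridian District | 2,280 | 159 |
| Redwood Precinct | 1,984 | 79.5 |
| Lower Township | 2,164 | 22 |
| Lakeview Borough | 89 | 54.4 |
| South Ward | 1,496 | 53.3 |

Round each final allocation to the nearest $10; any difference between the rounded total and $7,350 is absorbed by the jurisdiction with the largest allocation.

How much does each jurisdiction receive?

Garrison Zone: $2,040 · Meridian District: $2,140 · Redwood Precinct: $1,180 · Lower Township: $540 · Lakeview Borough: $640 · South Ward: $810

Totals — residents 11,230, lane-miles 508.
Blended shares (20% residents + 80% lane-miles): Garrison Zone 0.2775; Meridian District 0.2910; Redwood Precinct 0.1605; Lower Township 0.0732; Lakeview Borough 0.0873; South Ward 0.1106.
Pro-rata amounts: Garrison Zone 2,039.26; Meridian District 2,138.84; Redwood Precinct 1,179.90; Lower Township 537.91; Lakeview Borough 641.32; South Ward 812.76.
Rounded to nearest $10: Garrison Zone $2,040; Meridian District $2,140; Redwood Precinct $1,180; Lower Township $540; Lakeview Borough $640; South Ward $810. Sum = $7,350.
Rounded total matches; no reconciliation needed.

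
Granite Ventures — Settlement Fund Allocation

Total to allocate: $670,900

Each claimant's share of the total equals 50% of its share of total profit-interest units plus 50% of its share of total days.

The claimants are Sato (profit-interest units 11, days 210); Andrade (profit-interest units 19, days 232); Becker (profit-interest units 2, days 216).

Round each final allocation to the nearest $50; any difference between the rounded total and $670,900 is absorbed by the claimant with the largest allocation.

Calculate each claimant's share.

Profit-interest units total 32; days total 658.
Composite weights (50% profit-interest units + 50% days): Sato 0.3314; Andrade 0.4732; Becker 0.1954.
Raw shares: Sato 222,369.45; Andrade 317,447.60; Becker 131,082.95.
Rounded to nearest $50: Sato $222,350; Andrade $317,450; Becker $131,100. Sum = $670,900.
No rounding difference to absorb.

Sato: $222,350; Andrade: $317,450; Becker: $131,100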